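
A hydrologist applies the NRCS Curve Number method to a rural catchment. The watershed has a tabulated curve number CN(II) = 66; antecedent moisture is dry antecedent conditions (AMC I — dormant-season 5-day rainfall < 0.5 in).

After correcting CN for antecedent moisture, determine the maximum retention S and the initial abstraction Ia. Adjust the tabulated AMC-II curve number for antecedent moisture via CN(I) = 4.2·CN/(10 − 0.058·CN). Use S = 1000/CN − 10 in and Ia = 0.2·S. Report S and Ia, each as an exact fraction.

S = 8500/693 in ≈ 12.266 in; Ia = 1700/693 in ≈ 2.453 in

Dry (AMC I): CN(I) = 4.2·66/(10 − 0.058·66) = (1386/5)/(1543/250) = 69300/1543 ≈ 44.913
S = 1000/(69300/1543) − 10 = 8500/693 in ≈ 12.266 in
Initial abstraction Ia = S/5 = (8500/693)/5 = 1700/693 ≈ 2.453 in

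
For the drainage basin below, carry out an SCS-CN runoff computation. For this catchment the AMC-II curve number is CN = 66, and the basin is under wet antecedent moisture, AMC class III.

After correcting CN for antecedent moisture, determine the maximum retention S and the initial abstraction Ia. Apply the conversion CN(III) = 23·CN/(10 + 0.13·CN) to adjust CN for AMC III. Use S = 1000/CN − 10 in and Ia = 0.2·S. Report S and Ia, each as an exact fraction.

S = 1700/759 in ≈ 2.240 in; Ia = 340/759 in ≈ 0.448 in

Wet (AMC III): CN(III) = 23·66/(10 + 0.13·66) = 1518/(929/50) = 75900/929 ≈ 81.701
Retention S: 1000/CN − 10 with CN=81.701 → S = 1700/759 ≈ 2.240 in
Ia = 0.2S: 0.2·2.240 = 0.448 in (exactly 340/759)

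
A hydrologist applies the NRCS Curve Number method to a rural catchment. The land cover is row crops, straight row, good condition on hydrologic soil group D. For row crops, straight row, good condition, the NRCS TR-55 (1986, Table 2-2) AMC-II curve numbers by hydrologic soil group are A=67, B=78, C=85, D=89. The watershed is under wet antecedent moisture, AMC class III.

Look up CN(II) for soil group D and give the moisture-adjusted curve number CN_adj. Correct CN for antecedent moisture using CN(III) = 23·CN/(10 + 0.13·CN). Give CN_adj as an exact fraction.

NRCS table: row crops, straight row, good condition, soil group D → CN(II) = 89
Adjust CN=89 to AMC III: 23·89/(10 + 0.13·89) → 2047 ÷ (2157/100) = 204700/2157 ≈ 94.900

CN_adj = 204700/2157 ≈ 94.900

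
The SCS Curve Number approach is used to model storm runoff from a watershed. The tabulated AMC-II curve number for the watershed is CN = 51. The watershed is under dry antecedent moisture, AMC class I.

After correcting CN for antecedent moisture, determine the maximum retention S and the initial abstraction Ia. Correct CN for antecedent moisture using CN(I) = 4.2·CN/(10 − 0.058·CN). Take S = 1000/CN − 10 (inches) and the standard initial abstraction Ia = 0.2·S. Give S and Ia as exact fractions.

S = 3500/153 in ≈ 22.876 in; Ia = 700/153 in ≈ 4.575 in

Dry (AMC I): CN(I) = 4.2·51/(10 − 0.058·51) = (1071/5)/(3521/500) = 15300/503 ≈ 30.417
S = 1000/(15300/503) − 10 = 3500/153 in ≈ 22.876 in
Ia = 0.2S: 0.2·22.876 = 4.575 in (exactly 700/153)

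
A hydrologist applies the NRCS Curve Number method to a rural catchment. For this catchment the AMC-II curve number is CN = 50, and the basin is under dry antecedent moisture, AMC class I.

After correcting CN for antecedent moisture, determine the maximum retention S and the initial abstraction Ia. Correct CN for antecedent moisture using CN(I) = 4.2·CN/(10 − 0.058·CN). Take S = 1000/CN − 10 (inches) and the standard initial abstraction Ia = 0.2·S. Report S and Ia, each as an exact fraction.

Adjust CN=50 to AMC I: 4.2·50/(10 − 0.058·50) → 210 ÷ (71/10) = 2100/71 ≈ 29.577
Max retention: S = 1000/(2100/71) − 10 = 500/21 in (≈ 23.810 in)
Ia = 0.2·(500/21) = 100/21 in ≈ 4.762 in

S = 500/21 in ≈ 23.810 in; Ia = 100/21 in ≈ 4.762 in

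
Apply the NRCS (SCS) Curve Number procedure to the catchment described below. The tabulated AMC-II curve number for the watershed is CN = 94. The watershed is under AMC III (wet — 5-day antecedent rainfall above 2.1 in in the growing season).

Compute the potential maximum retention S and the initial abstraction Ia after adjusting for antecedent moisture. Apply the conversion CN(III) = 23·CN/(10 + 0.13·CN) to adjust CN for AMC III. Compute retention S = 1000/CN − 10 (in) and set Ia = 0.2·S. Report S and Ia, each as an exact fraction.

Wet (AMC III): CN(III) = 23·94/(10 + 0.13·94) = 2162/(1111/50) = 108100/1111 ≈ 97.300
Max retention: S = 1000/(108100/1111) − 10 = 300/1081 in (≈ 0.278 in)
Ia = 0.2·(300/1081) = 60/1081 in ≈ 0.056 in

S = 300/1081 in ≈ 0.278 in; Ia = 60/1081 in ≈ 0.056 in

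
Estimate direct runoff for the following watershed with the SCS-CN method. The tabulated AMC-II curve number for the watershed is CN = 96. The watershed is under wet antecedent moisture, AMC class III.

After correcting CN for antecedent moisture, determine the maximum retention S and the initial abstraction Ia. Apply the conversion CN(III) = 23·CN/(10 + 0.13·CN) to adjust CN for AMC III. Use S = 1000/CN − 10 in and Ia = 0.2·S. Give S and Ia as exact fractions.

S = 25/138 in ≈ 0.181 in; Ia = 5/138 in ≈ 0.036 in

CN(III) from CN(II)=96: (23·96)/(10 + 0.13·96) = 27600/281 ≈ 98.221
S = 1000/(27600/281) − 10 = 25/138 in ≈ 0.181 in
Ia = 0.2S: 0.2·0.181 = 0.036 in (exactly 5/138)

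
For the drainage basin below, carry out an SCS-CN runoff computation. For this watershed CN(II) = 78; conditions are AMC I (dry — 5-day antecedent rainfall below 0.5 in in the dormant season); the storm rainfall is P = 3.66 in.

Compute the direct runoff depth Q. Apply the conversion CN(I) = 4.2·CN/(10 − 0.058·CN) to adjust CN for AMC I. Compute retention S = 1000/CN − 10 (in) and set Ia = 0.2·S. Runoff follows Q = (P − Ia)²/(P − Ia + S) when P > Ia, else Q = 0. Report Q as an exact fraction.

Q = 9001645129/15146463150 in ≈ 0.594 in

Adjust CN=78 to AMC I: 4.2·78/(10 − 0.058·78) → (1638/5) ÷ (1369/250) = 81900/1369 ≈ 59.825
Max retention: S = 1000/(81900/1369) − 10 = 5500/819 in (≈ 6.716 in)
Ia = 0.2·(5500/819) = 1100/819 in ≈ 1.343 in
Excess rainfall: 3.660 − 1.343 = 2.317 in; P > Ia so Q > 0
Runoff Q = (P−Ia)²/(P−Ia+S) = (2.317)²/(2.317+6.716) = 9001645129/15146463150 ≈ 0.594 in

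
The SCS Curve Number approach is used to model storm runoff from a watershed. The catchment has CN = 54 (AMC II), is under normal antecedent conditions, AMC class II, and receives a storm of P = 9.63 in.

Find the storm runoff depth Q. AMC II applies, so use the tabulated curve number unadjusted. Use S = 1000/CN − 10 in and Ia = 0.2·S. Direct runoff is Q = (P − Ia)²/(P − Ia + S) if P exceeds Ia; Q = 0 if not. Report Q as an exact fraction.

CN(II) = 54; AMC II needs no correction.
Max retention: S = 1000/54 − 10 = 230/27 in (≈ 8.519 in)
Initial abstraction Ia = S/5 = (230/27)/5 = 46/27 ≈ 1.704 in
P − Ia = 9.630 − 1.704 = 21401/2700 ≈ 7.926 in (> 0, runoff occurs)
Q = (21401/2700)²/((21401/2700) + 230/27) = (458002801/7290000)/(44401/2700) = 458002801/119882700 in ≈ 3.820 in

Q = 458002801/119882700 in ≈ 3.820 in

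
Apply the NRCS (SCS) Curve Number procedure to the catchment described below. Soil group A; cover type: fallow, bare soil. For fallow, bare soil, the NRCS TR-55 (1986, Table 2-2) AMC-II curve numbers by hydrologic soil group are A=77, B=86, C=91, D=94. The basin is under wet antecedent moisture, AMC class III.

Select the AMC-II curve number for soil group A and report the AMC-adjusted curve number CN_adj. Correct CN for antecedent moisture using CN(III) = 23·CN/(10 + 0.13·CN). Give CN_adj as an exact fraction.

CN_adj = 7700/87 ≈ 88.506

NRCS table: fallow, bare soil, soil group A → CN(II) = 77
CN(III) from CN(II)=77: (23·77)/(10 + 0.13·77) = 7700/87 ≈ 88.506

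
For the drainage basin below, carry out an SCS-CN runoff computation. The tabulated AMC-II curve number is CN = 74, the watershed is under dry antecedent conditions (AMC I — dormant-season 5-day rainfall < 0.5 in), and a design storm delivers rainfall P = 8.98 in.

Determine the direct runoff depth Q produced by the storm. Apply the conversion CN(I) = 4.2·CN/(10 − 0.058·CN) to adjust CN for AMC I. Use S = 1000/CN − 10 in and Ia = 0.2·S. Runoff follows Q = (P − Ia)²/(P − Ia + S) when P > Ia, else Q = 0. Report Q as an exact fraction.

Dry (AMC I): CN(I) = 4.2·74/(10 − 0.058·74) = (1554/5)/(1427/250) = 77700/1427 ≈ 54.450
S = 1000/(77700/1427) − 10 = 6500/777 in ≈ 8.366 in
Initial abstraction Ia = S/5 = (6500/777)/5 = 1300/777 ≈ 1.673 in
Excess rainfall: 8.980 − 1.673 = 7.307 in; P > Ia so Q > 0
Runoff Q = (P−Ia)²/(P−Ia+S) = (7.307)²/(7.307+8.366) = 80583880129/23654716050 ≈ 3.407 in

Q = 80583880129/23654716050 in ≈ 3.407 in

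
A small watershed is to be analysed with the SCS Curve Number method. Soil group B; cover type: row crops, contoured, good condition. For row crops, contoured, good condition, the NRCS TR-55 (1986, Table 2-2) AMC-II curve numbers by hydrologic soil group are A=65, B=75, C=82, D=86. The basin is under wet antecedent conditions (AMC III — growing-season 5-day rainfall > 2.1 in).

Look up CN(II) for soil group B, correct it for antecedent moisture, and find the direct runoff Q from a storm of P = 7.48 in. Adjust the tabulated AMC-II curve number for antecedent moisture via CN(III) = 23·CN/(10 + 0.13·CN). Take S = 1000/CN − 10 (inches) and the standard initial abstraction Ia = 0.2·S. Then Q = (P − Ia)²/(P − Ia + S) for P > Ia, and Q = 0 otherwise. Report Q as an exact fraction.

Q = 153834409/25707675 in ≈ 5.984 in

NRCS table: row crops, contoured, good condition, soil group B → CN(II) = 75
Wet (AMC III): CN(III) = 23·75/(10 + 0.13·75) = 1725/(79/4) = 6900/79 ≈ 87.342
Max retention: S = 1000/(6900/79) − 10 = 100/69 in (≈ 1.449 in)
Initial abstraction Ia = S/5 = (100/69)/5 = 20/69 ≈ 0.290 in
Excess rainfall: 7.480 − 0.290 = 7.190 in; P > Ia so Q > 0
Runoff Q = (P−Ia)²/(P−Ia+S) = (7.190)²/(7.190+1.449) = 153834409/25707675 ≈ 5.984 in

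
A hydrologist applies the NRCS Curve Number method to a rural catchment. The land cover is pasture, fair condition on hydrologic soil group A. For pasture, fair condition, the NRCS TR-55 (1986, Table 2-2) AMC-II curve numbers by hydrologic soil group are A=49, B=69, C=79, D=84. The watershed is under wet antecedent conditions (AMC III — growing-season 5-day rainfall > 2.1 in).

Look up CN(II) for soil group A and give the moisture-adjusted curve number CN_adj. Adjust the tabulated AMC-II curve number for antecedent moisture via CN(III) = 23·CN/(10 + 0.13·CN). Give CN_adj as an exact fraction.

CN_adj = 112700/1637 ≈ 68.845

NRCS table: pasture, fair condition, soil group A → CN(II) = 49
Wet (AMC III): CN(III) = 23·49/(10 + 0.13·49) = 1127/(1637/100) = 112700/1637 ≈ 68.845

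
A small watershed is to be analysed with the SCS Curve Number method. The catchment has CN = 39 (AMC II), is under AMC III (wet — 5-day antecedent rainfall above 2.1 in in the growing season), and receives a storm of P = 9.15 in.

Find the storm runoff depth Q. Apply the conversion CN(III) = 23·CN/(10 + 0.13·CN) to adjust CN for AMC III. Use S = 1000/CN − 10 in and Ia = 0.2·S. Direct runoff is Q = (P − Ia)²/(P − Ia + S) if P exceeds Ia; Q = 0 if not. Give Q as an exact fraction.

Q = 320169541/76980540 in ≈ 4.159 in

CN(III) from CN(II)=39: (23·39)/(10 + 0.13·39) = 89700/1507 ≈ 59.522
S = 1000/(89700/1507) − 10 = 6100/897 in ≈ 6.800 in
Initial abstraction Ia = S/5 = (6100/897)/5 = 1220/897 ≈ 1.360 in
P − Ia = 9.150 − 1.360 = 139751/17940 ≈ 7.790 in (> 0, runoff occurs)
Runoff Q = (P−Ia)²/(P−Ia+S) = (7.790)²/(7.790+6.800) = 320169541/76980540 ≈ 4.159 in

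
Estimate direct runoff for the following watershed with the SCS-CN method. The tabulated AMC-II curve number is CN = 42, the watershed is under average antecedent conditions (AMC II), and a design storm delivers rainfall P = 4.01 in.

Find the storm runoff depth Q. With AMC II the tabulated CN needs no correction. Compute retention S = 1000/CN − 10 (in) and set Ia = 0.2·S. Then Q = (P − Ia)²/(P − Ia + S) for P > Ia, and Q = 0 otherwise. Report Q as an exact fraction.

Q = 6869641/66404100 in ≈ 0.103 in

Average conditions: CN = 42 (no AMC adjustment).
Max retention: S = 1000/42 − 10 = 290/21 in (≈ 13.810 in)
Initial abstraction Ia = S/5 = (290/21)/5 = 58/21 ≈ 2.762 in
P − Ia = 4.010 − 2.762 = 2621/2100 ≈ 1.248 in (> 0, runoff occurs)
Q = (2621/2100)²/((2621/2100) + 290/21) = (6869641/4410000)/(31621/2100) = 6869641/66404100 in ≈ 0.103 in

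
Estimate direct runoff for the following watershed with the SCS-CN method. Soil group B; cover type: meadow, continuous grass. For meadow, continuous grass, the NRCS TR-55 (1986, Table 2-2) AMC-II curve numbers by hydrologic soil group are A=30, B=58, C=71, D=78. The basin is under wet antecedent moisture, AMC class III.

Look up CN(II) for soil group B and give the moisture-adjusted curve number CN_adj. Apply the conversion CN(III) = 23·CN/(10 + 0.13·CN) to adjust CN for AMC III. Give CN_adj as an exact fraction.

NRCS table: meadow, continuous grass, soil group B → CN(II) = 58
Adjust CN=58 to AMC III: 23·58/(10 + 0.13·58) → 1334 ÷ (877/50) = 66700/877 ≈ 76.055

CN_adj = 66700/877 ≈ 76.055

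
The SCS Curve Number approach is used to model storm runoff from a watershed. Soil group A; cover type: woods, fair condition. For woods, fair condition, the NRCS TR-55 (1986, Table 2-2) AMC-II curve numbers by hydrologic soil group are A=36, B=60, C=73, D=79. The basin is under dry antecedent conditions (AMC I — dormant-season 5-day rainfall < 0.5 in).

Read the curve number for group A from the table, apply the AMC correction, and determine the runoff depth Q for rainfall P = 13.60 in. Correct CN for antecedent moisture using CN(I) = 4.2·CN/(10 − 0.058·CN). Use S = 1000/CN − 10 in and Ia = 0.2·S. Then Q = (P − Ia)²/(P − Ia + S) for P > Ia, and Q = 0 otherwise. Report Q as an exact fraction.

NRCS table: woods, fair condition, soil group A → CN(II) = 36
Dry (AMC I): CN(I) = 4.2·36/(10 − 0.058·36) = (756/5)/(989/125) = 18900/989 ≈ 19.110
S = 1000/(18900/989) − 10 = 8000/189 in ≈ 42.328 in
Initial abstraction Ia = S/5 = (8000/189)/5 = 1600/189 ≈ 8.466 in
Excess rainfall: 13.600 − 8.466 = 5.134 in; P > Ia so Q > 0
Q = (4852/945)²/((4852/945) + 8000/189) = (23541904/893025)/(44852/945) = 5885476/10596285 in ≈ 0.555 in

Q = 5885476/10596285 in ≈ 0.555 in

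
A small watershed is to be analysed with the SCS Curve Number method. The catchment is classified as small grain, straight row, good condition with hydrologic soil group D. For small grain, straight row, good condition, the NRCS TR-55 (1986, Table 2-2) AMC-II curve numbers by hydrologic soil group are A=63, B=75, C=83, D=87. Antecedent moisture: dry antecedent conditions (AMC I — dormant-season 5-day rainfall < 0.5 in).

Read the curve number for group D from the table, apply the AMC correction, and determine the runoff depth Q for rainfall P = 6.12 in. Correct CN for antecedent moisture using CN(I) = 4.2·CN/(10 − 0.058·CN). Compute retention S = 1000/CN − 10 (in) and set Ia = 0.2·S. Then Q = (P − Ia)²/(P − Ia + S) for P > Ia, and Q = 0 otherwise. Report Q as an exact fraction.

Q = 61024314961/18705328425 in ≈ 3.262 in

NRCS table: small grain, straight row, good condition, soil group D → CN(II) = 87
Adjust CN=87 to AMC I: 4.2·87/(10 − 0.058·87) → (1827/5) ÷ (2477/500) = 182700/2477 ≈ 73.759
Max retention: S = 1000/(182700/2477) − 10 = 6500/1827 in (≈ 3.558 in)
Ia = 0.2S: 0.2·3.558 = 0.712 in (exactly 1300/1827)
Excess rainfall: 6.120 − 0.712 = 5.408 in; P > Ia so Q > 0
Runoff Q = (P−Ia)²/(P−Ia+S) = (5.408)²/(5.408+3.558) = 61024314961/18705328425 ≈ 3.262 in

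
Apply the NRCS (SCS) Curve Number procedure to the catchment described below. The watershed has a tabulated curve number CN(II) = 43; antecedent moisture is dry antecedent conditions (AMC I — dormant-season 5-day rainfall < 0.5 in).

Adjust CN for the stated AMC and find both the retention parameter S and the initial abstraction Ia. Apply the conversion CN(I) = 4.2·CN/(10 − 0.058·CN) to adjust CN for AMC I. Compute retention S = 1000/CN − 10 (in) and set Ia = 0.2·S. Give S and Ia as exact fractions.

Dry (AMC I): CN(I) = 4.2·43/(10 − 0.058·43) = (903/5)/(3753/500) = 30100/1251 ≈ 24.061
Max retention: S = 1000/(30100/1251) − 10 = 9500/301 in (≈ 31.561 in)
Ia = 0.2·(9500/301) = 1900/301 in ≈ 6.312 in

S = 9500/301 in ≈ 31.561 in; Ia = 1900/301 in ≈ 6.312 in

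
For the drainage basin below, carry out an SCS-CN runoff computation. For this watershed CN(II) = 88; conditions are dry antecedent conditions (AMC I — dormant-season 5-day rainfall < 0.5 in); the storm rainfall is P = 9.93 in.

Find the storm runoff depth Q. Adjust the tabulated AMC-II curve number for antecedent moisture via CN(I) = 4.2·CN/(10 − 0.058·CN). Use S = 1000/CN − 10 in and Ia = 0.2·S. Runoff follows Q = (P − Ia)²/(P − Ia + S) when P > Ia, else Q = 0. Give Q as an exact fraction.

Adjust CN=88 to AMC I: 4.2·88/(10 − 0.058·88) → (1848/5) ÷ (612/125) = 3850/51 ≈ 75.490
S = 1000/(3850/51) − 10 = 250/77 in ≈ 3.247 in
Ia = 0.2·(250/77) = 50/77 in ≈ 0.649 in
P − Ia = 9.930 − 0.649 = 71461/7700 ≈ 9.281 in (> 0, runoff occurs)
Runoff Q = (P−Ia)²/(P−Ia+S) = (9.281)²/(9.281+3.247) = 5106674521/742749700 ≈ 6.875 in

Q = 5106674521/742749700 in ≈ 6.875 in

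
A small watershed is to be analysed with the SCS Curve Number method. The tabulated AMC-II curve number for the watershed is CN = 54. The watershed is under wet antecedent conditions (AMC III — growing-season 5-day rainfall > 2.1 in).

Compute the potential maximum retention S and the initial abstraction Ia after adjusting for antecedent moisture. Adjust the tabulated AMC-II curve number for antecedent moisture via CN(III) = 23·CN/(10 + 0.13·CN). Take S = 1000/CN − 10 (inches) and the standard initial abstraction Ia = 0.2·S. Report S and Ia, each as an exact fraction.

CN(III) from CN(II)=54: (23·54)/(10 + 0.13·54) = 2700/37 ≈ 72.973
S = 1000/(2700/37) − 10 = 100/27 in ≈ 3.704 in
Ia = 0.2·(100/27) = 20/27 in ≈ 0.741 in

S = 100/27 in ≈ 3.704 in; Ia = 20/27 in ≈ 0.741 in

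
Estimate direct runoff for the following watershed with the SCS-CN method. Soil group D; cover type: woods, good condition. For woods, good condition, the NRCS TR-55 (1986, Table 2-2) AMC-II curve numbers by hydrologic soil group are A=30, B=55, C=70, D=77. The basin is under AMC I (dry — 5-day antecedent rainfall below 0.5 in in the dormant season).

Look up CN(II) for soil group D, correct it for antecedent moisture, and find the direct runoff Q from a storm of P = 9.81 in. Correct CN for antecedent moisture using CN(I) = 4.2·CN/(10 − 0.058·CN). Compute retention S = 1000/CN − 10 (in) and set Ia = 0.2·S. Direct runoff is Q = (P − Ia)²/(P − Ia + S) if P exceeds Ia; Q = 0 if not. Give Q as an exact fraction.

Q = 1839487300729/405264990900 in ≈ 4.539 in

NRCS table: woods, good condition, soil group D → CN(II) = 77
Adjust CN=77 to AMC I: 4.2·77/(10 − 0.058·77) → (1617/5) ÷ (2767/500) = 161700/2767 ≈ 58.439
S = 1000/(161700/2767) − 10 = 11500/1617 in ≈ 7.112 in
Ia = 0.2S: 0.2·7.112 = 1.422 in (exactly 2300/1617)
Since P=9.810 > Ia=1.422: effective rainfall P−Ia = 1356277/161700 in
Q: (1356277/161700)² ÷ (2506277/161700) = 1839487300729/405264990900 in (≈ 4.539 in)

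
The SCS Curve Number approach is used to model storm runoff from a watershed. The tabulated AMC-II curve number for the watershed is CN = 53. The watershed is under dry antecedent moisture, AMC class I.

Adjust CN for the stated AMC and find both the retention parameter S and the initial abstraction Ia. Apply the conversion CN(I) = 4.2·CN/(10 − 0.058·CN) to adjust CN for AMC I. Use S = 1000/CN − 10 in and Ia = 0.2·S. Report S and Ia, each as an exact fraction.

Adjust CN=53 to AMC I: 4.2·53/(10 − 0.058·53) → (1113/5) ÷ (3463/500) = 111300/3463 ≈ 32.140
Max retention: S = 1000/(111300/3463) − 10 = 23500/1113 in (≈ 21.114 in)
Ia = 0.2S: 0.2·21.114 = 4.223 in (exactly 4700/1113)

S = 23500/1113 in ≈ 21.114 in; Ia = 4700/1113 in ≈ 4.223 in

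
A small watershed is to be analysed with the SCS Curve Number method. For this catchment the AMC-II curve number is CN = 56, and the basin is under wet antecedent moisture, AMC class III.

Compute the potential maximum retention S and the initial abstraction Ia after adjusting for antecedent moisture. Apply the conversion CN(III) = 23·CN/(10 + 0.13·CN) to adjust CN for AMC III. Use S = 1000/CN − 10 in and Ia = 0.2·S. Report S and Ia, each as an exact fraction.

Wet (AMC III): CN(III) = 23·56/(10 + 0.13·56) = 1288/(432/25) = 4025/54 ≈ 74.537
Max retention: S = 1000/(4025/54) − 10 = 550/161 in (≈ 3.416 in)
Initial abstraction Ia = S/5 = (550/161)/5 = 110/161 ≈ 0.683 in

S = 550/161 in ≈ 3.416 in; Ia = 110/161 in ≈ 0.683 in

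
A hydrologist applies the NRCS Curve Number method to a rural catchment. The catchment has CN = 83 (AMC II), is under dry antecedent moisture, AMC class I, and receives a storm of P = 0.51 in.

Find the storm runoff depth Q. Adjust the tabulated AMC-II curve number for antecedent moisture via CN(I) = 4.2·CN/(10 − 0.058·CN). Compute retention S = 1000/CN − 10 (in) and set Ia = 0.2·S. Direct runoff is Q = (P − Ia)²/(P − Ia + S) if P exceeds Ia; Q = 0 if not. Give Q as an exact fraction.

Q = 0 in ≈ 0.000 in

CN(I) from CN(II)=83: (4.2·83)/(10 − 0.058·83) = 174300/2593 ≈ 67.219
Retention S: 1000/CN − 10 with CN=67.219 → S = 8500/1743 ≈ 4.877 in
Ia = 0.2S: 0.2·4.877 = 0.975 in (exactly 1700/1743)
P = 0.510 ≤ Ia = 0.975 in: entire storm abstracted, Q = 0.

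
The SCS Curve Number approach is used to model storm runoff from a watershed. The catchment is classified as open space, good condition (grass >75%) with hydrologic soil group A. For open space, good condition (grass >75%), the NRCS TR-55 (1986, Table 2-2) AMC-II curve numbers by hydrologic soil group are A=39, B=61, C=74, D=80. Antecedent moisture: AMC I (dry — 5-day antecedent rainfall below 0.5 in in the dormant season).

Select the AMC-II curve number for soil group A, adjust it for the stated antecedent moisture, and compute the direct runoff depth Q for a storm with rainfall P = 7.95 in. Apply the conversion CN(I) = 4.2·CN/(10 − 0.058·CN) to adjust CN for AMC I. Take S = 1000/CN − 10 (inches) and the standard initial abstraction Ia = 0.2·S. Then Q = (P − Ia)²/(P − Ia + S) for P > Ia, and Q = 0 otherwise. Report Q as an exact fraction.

NRCS table: open space, good condition (grass >75%), soil group A → CN(II) = 39
Dry (AMC I): CN(I) = 4.2·39/(10 − 0.058·39) = (819/5)/(3869/500) = 81900/3869 ≈ 21.168
S = 1000/(81900/3869) − 10 = 30500/819 in ≈ 37.241 in
Ia = 0.2·(30500/819) = 6100/819 in ≈ 7.448 in
P − Ia = 7.950 − 7.448 = 8221/16380 ≈ 0.502 in (> 0, runoff occurs)
Runoff Q = (P−Ia)²/(P−Ia+S) = (0.502)²/(0.502+37.241) = 67584841/10126459980 ≈ 0.007 in

Q = 67584841/10126459980 in ≈ 0.007 in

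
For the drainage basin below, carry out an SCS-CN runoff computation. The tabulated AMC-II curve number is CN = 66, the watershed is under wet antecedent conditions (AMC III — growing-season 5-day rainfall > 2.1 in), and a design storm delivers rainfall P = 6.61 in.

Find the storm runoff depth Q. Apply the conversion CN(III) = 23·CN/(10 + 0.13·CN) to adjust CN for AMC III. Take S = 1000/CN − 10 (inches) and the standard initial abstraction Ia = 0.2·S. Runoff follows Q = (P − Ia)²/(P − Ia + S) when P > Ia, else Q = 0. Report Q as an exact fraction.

CN(III) from CN(II)=66: (23·66)/(10 + 0.13·66) = 75900/929 ≈ 81.701
Max retention: S = 1000/(75900/929) − 10 = 1700/759 in (≈ 2.240 in)
Ia = 0.2S: 0.2·2.240 = 0.448 in (exactly 340/759)
Excess rainfall: 6.610 − 0.448 = 6.162 in; P > Ia so Q > 0
Q: (467699/75900)² ÷ (637699/75900) = 218742354601/48401354100 in (≈ 4.519 in)

Q = 218742354601/48401354100 in ≈ 4.519 in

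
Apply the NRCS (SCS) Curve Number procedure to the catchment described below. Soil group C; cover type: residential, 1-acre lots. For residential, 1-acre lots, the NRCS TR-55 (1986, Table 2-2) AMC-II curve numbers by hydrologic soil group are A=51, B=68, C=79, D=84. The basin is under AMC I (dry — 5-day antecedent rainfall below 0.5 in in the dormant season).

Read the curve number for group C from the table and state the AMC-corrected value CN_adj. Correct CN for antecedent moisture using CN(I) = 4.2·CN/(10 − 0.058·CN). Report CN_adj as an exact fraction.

CN_adj = 7900/129 ≈ 61.240

NRCS table: residential, 1-acre lots, soil group C → CN(II) = 79
Dry (AMC I): CN(I) = 4.2·79/(10 − 0.058·79) = (1659/5)/(2709/500) = 7900/129 ≈ 61.240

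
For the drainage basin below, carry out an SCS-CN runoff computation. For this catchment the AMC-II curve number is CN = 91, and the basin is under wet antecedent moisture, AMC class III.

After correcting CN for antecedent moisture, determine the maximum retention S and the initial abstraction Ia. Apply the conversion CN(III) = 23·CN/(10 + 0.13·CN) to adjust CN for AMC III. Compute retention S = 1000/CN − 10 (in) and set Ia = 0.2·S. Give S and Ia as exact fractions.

CN(III) from CN(II)=91: (23·91)/(10 + 0.13·91) = 209300/2183 ≈ 95.877
Max retention: S = 1000/(209300/2183) − 10 = 900/2093 in (≈ 0.430 in)
Ia = 0.2S: 0.2·0.430 = 0.086 in (exactly 180/2093)

S = 900/2093 in ≈ 0.430 in; Ia = 180/2093 in ≈ 0.086 in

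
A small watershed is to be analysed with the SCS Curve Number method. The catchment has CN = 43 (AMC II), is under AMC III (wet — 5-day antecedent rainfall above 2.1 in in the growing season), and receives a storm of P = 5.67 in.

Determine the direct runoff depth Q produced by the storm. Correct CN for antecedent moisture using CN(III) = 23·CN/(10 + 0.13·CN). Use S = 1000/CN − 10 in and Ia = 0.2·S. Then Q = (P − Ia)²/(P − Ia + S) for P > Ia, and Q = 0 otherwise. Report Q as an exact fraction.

Q = 66532392723/33519286900 in ≈ 1.985 in

Adjust CN=43 to AMC III: 23·43/(10 + 0.13·43) → 989 ÷ (1559/100) = 98900/1559 ≈ 63.438
Max retention: S = 1000/(98900/1559) − 10 = 5700/989 in (≈ 5.763 in)
Ia = 0.2S: 0.2·5.763 = 1.153 in (exactly 1140/989)
P − Ia = 5.670 − 1.153 = 446763/98900 ≈ 4.517 in (> 0, runoff occurs)
Q: (446763/98900)² ÷ (1016763/98900) = 66532392723/33519286900 in (≈ 1.985 in)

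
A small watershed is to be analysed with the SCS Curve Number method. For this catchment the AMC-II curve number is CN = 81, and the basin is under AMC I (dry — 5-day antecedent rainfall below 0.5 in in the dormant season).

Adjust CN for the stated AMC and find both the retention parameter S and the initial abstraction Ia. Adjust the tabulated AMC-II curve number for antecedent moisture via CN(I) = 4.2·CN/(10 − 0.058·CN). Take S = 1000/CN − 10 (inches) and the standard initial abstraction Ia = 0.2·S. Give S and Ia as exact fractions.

Adjust CN=81 to AMC I: 4.2·81/(10 − 0.058·81) → (1701/5) ÷ (2651/500) = 170100/2651 ≈ 64.164
Max retention: S = 1000/(170100/2651) − 10 = 9500/1701 in (≈ 5.585 in)
Ia = 0.2·(9500/1701) = 1900/1701 in ≈ 1.117 in

S = 9500/1701 in ≈ 5.585 in; Ia = 1900/1701 in ≈ 1.117 in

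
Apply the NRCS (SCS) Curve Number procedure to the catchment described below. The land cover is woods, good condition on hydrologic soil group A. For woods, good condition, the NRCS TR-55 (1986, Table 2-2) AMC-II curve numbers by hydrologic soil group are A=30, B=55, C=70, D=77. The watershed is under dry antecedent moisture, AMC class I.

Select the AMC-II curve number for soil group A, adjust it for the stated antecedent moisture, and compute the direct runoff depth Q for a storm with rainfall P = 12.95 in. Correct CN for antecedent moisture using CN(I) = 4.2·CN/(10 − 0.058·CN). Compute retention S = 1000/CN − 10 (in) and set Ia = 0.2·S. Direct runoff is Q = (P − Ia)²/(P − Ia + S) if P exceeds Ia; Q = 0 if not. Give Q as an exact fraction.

NRCS table: woods, good condition, soil group A → CN(II) = 30
Dry (AMC I): CN(I) = 4.2·30/(10 − 0.058·30) = 126/(413/50) = 900/59 ≈ 15.254
Retention S: 1000/CN − 10 with CN=15.254 → S = 500/9 ≈ 55.556 in
Initial abstraction Ia = S/5 = (500/9)/5 = 100/9 ≈ 11.111 in
Excess rainfall: 12.950 − 11.111 = 1.839 in; P > Ia so Q > 0
Q = (331/180)²/((331/180) + 500/9) = (109561/32400)/(10331/180) = 109561/1859580 in ≈ 0.059 in

Q = 109561/1859580 in ≈ 0.059 in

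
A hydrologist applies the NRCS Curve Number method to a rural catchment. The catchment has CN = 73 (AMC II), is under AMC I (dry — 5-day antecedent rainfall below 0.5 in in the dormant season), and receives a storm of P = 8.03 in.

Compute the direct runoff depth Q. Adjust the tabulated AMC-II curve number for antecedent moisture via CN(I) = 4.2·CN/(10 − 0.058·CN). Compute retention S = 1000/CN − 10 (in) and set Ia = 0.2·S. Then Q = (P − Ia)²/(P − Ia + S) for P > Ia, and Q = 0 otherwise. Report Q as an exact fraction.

Q = 102613230889/39364016300 in ≈ 2.607 in

Adjust CN=73 to AMC I: 4.2·73/(10 − 0.058·73) → (1533/5) ÷ (2883/500) = 51100/961 ≈ 53.174
Max retention: S = 1000/(51100/961) − 10 = 4500/511 in (≈ 8.806 in)
Ia = 0.2·(4500/511) = 900/511 in ≈ 1.761 in
P − Ia = 8.030 − 1.761 = 320333/51100 ≈ 6.269 in (> 0, runoff occurs)
Q: (320333/51100)² ÷ (770333/51100) = 102613230889/39364016300 in (≈ 2.607 in)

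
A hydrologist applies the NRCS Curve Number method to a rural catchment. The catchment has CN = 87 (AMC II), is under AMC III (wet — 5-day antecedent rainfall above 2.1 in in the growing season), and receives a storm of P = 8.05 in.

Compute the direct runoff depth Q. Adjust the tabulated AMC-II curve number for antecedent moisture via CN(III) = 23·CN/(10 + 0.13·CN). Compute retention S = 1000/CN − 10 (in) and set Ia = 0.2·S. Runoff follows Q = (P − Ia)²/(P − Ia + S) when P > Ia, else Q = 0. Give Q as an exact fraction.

Q = 100464275521/13725299220 in ≈ 7.320 in

Adjust CN=87 to AMC III: 23·87/(10 + 0.13·87) → 2001 ÷ (2131/100) = 200100/2131 ≈ 93.900
Retention S: 1000/CN − 10 with CN=93.900 → S = 1300/2001 ≈ 0.650 in
Ia = 0.2S: 0.2·0.650 = 0.130 in (exactly 260/2001)
Since P=8.050 > Ia=0.130: effective rainfall P−Ia = 316961/40020 in
Q = (316961/40020)²/((316961/40020) + 1300/2001) = (100464275521/1601600400)/(342961/40020) = 100464275521/13725299220 in ≈ 7.320 in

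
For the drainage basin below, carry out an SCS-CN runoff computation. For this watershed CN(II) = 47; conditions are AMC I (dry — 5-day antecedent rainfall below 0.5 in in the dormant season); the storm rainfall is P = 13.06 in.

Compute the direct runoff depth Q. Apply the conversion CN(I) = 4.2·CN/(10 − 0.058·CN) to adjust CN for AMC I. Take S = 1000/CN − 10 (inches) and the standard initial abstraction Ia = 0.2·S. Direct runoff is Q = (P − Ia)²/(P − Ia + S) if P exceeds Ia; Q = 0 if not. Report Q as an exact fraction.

Q = 144028599121/84117617850 in ≈ 1.712 in

Adjust CN=47 to AMC I: 4.2·47/(10 − 0.058·47) → (987/5) ÷ (3637/500) = 98700/3637 ≈ 27.138
Max retention: S = 1000/(98700/3637) − 10 = 26500/987 in (≈ 26.849 in)
Initial abstraction Ia = S/5 = (26500/987)/5 = 5300/987 ≈ 5.370 in
Excess rainfall: 13.060 − 5.370 = 7.690 in; P > Ia so Q > 0
Runoff Q = (P−Ia)²/(P−Ia+S) = (7.690)²/(7.690+26.849) = 144028599121/84117617850 ≈ 1.712 in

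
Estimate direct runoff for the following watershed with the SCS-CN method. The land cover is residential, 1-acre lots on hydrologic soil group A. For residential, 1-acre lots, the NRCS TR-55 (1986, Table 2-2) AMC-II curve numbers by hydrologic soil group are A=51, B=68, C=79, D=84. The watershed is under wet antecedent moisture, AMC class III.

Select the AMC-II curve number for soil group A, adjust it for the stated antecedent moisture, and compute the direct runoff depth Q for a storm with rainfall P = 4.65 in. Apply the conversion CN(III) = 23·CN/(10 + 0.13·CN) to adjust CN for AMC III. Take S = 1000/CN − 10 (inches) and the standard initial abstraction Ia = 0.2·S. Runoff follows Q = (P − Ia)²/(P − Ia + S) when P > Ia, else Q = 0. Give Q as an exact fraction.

Q = 8008281121/4398491940 in ≈ 1.821 in

NRCS table: residential, 1-acre lots, soil group A → CN(II) = 51
CN(III) from CN(II)=51: (23·51)/(10 + 0.13·51) = 117300/1663 ≈ 70.535
Max retention: S = 1000/(117300/1663) − 10 = 4900/1173 in (≈ 4.177 in)
Ia = 0.2·(4900/1173) = 980/1173 in ≈ 0.835 in
Excess rainfall: 4.650 − 0.835 = 3.815 in; P > Ia so Q > 0
Q = (89489/23460)²/((89489/23460) + 4900/1173) = (8008281121/550371600)/(187489/23460) = 8008281121/4398491940 in ≈ 1.821 in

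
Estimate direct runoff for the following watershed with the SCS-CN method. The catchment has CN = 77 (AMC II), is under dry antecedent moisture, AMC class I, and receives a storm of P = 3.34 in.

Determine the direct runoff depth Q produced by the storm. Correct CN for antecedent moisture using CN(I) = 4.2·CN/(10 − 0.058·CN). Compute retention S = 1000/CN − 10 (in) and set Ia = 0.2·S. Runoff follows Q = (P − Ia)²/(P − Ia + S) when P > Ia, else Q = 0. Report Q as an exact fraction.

Dry (AMC I): CN(I) = 4.2·77/(10 − 0.058·77) = (1617/5)/(2767/500) = 161700/2767 ≈ 58.439
S = 1000/(161700/2767) − 10 = 11500/1617 in ≈ 7.112 in
Ia = 0.2S: 0.2·7.112 = 1.422 in (exactly 2300/1617)
Since P=3.340 > Ia=1.422: effective rainfall P−Ia = 155039/80850 in
Q: (155039/80850)² ÷ (730039/80850) = 24037091521/59023653150 in (≈ 0.407 in)

Q = 24037091521/59023653150 in ≈ 0.407 in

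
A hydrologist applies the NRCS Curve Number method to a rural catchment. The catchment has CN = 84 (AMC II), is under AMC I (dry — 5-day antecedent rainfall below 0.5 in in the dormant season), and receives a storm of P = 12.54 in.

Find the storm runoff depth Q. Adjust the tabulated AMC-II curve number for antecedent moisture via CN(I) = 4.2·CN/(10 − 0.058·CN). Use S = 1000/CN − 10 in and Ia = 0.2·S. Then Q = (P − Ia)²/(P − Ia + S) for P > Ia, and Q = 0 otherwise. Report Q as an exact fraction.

Q = 65795841049/7860979350 in ≈ 8.370 in

Dry (AMC I): CN(I) = 4.2·84/(10 − 0.058·84) = (1764/5)/(641/125) = 44100/641 ≈ 68.799
Max retention: S = 1000/(44100/641) − 10 = 2000/441 in (≈ 4.535 in)
Ia = 0.2·(2000/441) = 400/441 in ≈ 0.907 in
Since P=12.540 > Ia=0.907: effective rainfall P−Ia = 256507/22050 in
Q = (256507/22050)²/((256507/22050) + 2000/441) = (65795841049/486202500)/(356507/22050) = 65795841049/7860979350 in ≈ 8.370 in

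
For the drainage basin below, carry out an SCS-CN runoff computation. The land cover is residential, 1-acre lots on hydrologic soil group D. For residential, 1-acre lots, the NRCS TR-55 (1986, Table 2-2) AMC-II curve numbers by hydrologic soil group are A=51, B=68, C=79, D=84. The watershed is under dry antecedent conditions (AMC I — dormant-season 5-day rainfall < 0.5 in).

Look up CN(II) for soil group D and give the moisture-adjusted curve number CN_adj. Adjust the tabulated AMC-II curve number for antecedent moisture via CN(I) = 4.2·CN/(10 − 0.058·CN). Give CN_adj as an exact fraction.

CN_adj = 44100/641 ≈ 68.799

NRCS table: residential, 1-acre lots, soil group D → CN(II) = 84
Adjust CN=84 to AMC I: 4.2·84/(10 − 0.058·84) → (1764/5) ÷ (641/125) = 44100/641 ≈ 68.799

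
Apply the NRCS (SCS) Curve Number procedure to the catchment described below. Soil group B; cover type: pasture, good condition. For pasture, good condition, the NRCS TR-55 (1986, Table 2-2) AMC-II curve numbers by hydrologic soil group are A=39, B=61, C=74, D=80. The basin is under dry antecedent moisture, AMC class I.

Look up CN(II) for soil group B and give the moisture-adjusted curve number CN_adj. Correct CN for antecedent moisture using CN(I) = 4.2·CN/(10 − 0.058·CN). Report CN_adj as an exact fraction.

CN_adj = 42700/1077 ≈ 39.647

NRCS table: pasture, good condition, soil group B → CN(II) = 61
Adjust CN=61 to AMC I: 4.2·61/(10 − 0.058·61) → (1281/5) ÷ (3231/500) = 42700/1077 ≈ 39.647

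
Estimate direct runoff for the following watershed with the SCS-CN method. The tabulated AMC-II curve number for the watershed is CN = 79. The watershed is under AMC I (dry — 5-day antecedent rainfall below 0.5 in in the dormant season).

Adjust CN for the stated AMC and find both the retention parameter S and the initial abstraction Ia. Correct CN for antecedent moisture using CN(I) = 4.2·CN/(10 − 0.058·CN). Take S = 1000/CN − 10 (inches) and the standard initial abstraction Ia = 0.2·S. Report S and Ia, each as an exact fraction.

S = 500/79 in ≈ 6.329 in; Ia = 100/79 in ≈ 1.266 in

Dry (AMC I): CN(I) = 4.2·79/(10 − 0.058·79) = (1659/5)/(2709/500) = 7900/129 ≈ 61.240
Retention S: 1000/CN − 10 with CN=61.240 → S = 500/79 ≈ 6.329 in
Ia = 0.2·(500/79) = 100/79 in ≈ 1.266 in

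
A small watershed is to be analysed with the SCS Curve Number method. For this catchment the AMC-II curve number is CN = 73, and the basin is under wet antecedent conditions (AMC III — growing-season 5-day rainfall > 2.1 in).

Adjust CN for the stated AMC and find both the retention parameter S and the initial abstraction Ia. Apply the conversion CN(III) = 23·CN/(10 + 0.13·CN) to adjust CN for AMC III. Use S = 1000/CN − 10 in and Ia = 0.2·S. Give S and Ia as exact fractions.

Wet (AMC III): CN(III) = 23·73/(10 + 0.13·73) = 1679/(1949/100) = 167900/1949 ≈ 86.147
Max retention: S = 1000/(167900/1949) − 10 = 2700/1679 in (≈ 1.608 in)
Initial abstraction Ia = S/5 = (2700/1679)/5 = 540/1679 ≈ 0.322 in

S = 2700/1679 in ≈ 1.608 in; Ia = 540/1679 in ≈ 0.322 in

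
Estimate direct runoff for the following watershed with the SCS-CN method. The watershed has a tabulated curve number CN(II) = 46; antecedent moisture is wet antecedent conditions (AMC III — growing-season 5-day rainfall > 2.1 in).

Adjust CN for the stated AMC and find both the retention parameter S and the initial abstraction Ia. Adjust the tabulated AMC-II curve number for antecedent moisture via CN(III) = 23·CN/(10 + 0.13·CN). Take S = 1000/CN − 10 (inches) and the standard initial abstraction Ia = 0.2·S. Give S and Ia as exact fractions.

CN(III) from CN(II)=46: (23·46)/(10 + 0.13·46) = 52900/799 ≈ 66.208
Retention S: 1000/CN − 10 with CN=66.208 → S = 2700/529 ≈ 5.104 in
Initial abstraction Ia = S/5 = (2700/529)/5 = 540/529 ≈ 1.021 in

S = 2700/529 in ≈ 5.104 in; Ia = 540/529 in ≈ 1.021 in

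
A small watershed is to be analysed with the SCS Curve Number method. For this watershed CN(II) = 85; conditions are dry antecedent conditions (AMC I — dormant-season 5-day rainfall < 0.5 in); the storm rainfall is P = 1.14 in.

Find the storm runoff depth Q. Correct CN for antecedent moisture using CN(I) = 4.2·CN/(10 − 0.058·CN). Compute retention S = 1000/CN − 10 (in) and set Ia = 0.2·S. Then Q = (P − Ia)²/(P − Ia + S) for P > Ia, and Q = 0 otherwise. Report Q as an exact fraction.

Q = 3179089/159358850 in ≈ 0.020 in

CN(I) from CN(II)=85: (4.2·85)/(10 − 0.058·85) = 11900/169 ≈ 70.414
S = 1000/(11900/169) − 10 = 500/119 in ≈ 4.202 in
Ia = 0.2S: 0.2·4.202 = 0.840 in (exactly 100/119)
Since P=1.140 > Ia=0.840: effective rainfall P−Ia = 1783/5950 in
Q: (1783/5950)² ÷ (26783/5950) = 3179089/159358850 in (≈ 0.020 in)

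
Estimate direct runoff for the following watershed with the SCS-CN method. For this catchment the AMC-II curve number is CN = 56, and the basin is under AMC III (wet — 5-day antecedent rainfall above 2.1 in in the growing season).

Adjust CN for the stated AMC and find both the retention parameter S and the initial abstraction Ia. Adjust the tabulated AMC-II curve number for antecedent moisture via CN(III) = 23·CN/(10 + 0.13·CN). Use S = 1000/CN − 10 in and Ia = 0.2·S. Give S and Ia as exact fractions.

CN(III) from CN(II)=56: (23·56)/(10 + 0.13·56) = 4025/54 ≈ 74.537
Max retention: S = 1000/(4025/54) − 10 = 550/161 in (≈ 3.416 in)
Ia = 0.2S: 0.2·3.416 = 0.683 in (exactly 110/161)

S = 550/161 in ≈ 3.416 in; Ia = 110/161 in ≈ 0.683 in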